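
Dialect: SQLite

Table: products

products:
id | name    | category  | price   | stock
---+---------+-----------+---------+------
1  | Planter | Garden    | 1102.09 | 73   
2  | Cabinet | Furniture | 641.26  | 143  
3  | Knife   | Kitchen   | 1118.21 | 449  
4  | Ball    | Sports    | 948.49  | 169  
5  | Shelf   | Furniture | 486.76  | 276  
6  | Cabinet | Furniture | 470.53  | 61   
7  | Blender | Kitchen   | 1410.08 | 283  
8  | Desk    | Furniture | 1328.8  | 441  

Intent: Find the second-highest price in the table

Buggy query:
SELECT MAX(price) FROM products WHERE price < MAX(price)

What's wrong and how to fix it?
Bug: The inner MAX is an aggregate inside WHERE, which is not allowed

Fix: Put the inner MAX in a scalar subquery

Corrected query:
SELECT MAX(price) FROM products WHERE price < (SELECT MAX(price) FROM products)

Result:
MAX(price)
----------
1328.8    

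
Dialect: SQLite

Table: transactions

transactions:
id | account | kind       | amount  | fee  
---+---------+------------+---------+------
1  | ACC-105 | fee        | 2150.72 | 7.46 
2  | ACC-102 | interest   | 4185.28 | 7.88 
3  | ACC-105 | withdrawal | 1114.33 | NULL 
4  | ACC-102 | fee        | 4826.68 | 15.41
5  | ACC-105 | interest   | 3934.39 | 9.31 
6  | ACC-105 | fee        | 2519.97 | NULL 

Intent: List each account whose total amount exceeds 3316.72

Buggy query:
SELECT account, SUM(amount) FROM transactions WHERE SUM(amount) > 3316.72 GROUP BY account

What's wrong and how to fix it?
Bug: WHERE runs before GROUP BY, so aggregates aren't available there

Fix: Use HAVING (which filters groups after aggregation) instead of WHERE

Corrected query:
SELECT account, SUM(amount) FROM transactions GROUP BY account HAVING SUM(amount) > 3316.72

Result:
account | SUM(amount)
--------+------------
ACC-102 | 9011.96    
ACC-105 | 9719.41    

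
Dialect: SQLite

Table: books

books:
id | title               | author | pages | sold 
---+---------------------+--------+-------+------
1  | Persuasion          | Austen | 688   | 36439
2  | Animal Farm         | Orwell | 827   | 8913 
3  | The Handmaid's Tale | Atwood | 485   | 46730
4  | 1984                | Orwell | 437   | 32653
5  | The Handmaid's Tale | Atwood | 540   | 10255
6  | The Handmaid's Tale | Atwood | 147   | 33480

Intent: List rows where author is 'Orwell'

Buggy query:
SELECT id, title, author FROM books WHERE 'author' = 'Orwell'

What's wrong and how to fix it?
Bug: 'author' in single quotes is a string literal, not the column; the comparison is literal-vs-literal and never true

Fix: Remove the quotes around the column name (or use double quotes for an identifier)

Corrected query:
SELECT id, title, author FROM books WHERE author = 'Orwell'

Result:
id | title       | author
---+-------------+-------
2  | Animal Farm | Orwell
4  | 1984        | Orwell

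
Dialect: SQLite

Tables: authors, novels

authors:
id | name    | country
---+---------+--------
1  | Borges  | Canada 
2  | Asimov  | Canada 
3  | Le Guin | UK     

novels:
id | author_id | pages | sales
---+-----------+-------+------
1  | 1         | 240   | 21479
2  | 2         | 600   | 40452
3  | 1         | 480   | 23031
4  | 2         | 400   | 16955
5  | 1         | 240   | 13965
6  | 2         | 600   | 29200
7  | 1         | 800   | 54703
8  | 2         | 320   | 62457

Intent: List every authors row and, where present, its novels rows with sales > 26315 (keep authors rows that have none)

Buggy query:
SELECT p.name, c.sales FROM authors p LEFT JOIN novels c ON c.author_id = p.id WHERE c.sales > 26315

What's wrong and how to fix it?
Bug: A WHERE condition on the right-hand table after LEFT JOIN drops unmatched parents

Fix: Put 'c.sales > 26315' in the JOIN's ON clause instead of WHERE

Corrected query:
SELECT p.name, c.sales FROM authors p LEFT JOIN novels c ON c.author_id = p.id AND c.sales > 26315

Result:
name    | sales
--------+------
Borges  | 54703
Asimov  | 29200
Asimov  | 40452
Asimov  | 62457
Le Guin | NULL 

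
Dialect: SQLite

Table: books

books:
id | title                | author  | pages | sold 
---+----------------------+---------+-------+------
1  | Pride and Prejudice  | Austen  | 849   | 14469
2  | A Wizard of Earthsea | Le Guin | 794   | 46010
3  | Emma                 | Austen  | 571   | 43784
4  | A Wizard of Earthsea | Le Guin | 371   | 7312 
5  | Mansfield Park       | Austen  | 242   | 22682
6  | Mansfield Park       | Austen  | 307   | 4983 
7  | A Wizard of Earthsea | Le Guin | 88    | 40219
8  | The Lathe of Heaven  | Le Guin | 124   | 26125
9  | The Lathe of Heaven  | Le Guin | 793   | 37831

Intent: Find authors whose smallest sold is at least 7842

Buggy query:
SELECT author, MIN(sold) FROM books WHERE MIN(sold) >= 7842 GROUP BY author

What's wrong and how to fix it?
Bug: Aggregates like MIN are computed per group after WHERE runs

Fix: Use HAVING for the per-group MIN condition

Corrected query:
SELECT author, MIN(sold) FROM books GROUP BY author HAVING MIN(sold) >= 7842

Result:
(no rows)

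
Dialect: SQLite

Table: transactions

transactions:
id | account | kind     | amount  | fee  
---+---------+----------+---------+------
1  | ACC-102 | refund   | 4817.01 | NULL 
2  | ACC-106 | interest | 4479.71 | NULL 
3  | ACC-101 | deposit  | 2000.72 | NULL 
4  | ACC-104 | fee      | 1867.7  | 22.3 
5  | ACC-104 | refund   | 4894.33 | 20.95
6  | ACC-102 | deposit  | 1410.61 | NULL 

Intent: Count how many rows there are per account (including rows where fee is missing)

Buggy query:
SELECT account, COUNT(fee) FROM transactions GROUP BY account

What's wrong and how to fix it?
Bug: COUNT(fee) skips NULLs, so groups with missing fee are undercounted

Fix: Use COUNT(*) to count all rows regardless of NULL

Corrected query:
SELECT account, COUNT(*) FROM transactions GROUP BY account

Result:
account | COUNT(*)
--------+---------
ACC-101 | 1       
ACC-102 | 2       
ACC-104 | 2       
ACC-106 | 1       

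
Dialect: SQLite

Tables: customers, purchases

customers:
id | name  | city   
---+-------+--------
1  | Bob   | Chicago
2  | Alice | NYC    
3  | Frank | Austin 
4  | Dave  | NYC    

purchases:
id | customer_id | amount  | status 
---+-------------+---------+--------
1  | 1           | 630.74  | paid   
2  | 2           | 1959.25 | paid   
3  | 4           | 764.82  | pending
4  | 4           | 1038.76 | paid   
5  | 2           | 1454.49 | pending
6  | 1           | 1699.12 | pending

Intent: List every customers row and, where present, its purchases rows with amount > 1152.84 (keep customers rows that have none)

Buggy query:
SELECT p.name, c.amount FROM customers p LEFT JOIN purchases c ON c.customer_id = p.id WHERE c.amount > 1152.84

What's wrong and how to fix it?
Bug: A WHERE condition on the right-hand table after LEFT JOIN drops unmatched parents

Fix: Move the right-table condition into the ON clause so unmatched parents are kept

Corrected query:
SELECT p.name, c.amount FROM customers p LEFT JOIN purchases c ON c.customer_id = p.id AND c.amount > 1152.84

Result:
name  | amount 
------+--------
Bob   | 1699.12
Alice | 1454.49
Alice | 1959.25
Frank | NULL   
Dave  | NULL   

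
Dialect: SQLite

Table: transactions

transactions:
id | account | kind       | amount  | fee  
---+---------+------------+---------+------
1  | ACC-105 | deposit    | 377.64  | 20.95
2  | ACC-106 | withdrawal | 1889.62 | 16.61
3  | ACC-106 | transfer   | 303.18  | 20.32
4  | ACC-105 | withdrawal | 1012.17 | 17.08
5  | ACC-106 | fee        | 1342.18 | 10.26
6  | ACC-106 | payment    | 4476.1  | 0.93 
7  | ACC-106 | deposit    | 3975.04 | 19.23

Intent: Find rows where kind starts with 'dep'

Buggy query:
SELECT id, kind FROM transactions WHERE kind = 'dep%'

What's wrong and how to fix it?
Bug: Wildcards only work with LIKE; '=' treats '%' as a literal character

Fix: Use LIKE for wildcard pattern matching

Corrected query:
SELECT id, kind FROM transactions WHERE kind LIKE 'dep%'

Result:
id | kind   
---+--------
1  | deposit
7  | deposit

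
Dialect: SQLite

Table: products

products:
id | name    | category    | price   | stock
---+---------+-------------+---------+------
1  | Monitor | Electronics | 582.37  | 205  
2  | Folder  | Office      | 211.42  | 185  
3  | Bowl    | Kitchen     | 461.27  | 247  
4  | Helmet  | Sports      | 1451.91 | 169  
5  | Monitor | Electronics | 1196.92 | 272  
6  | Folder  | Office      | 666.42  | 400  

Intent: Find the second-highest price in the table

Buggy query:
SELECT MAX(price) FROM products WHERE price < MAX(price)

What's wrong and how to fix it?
Bug: MAX(price) on the right of the comparison is an aggregate-in-WHERE error

Fix: Compute the overall MAX in a subquery, then take MAX of rows below it

Corrected query:
SELECT MAX(price) FROM products WHERE price < (SELECT MAX(price) FROM products)

Result:
MAX(price)
----------
1196.92   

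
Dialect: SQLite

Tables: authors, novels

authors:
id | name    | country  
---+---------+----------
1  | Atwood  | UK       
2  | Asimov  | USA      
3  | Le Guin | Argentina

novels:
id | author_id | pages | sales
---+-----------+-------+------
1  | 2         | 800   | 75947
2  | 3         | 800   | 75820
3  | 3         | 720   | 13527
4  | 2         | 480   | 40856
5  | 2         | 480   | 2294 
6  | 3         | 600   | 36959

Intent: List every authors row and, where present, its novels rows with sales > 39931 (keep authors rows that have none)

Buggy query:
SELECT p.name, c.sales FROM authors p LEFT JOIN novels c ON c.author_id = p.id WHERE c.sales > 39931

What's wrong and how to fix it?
Bug: A WHERE condition on the right-hand table after LEFT JOIN drops unmatched parents

Fix: Move the right-table condition into the ON clause so unmatched parents are kept

Corrected query:
SELECT p.name, c.sales FROM authors p LEFT JOIN novels c ON c.author_id = p.id AND c.sales > 39931

Result:
name    | sales
--------+------
Atwood  | NULL 
Asimov  | 40856
Asimov  | 75947
Le Guin | 75820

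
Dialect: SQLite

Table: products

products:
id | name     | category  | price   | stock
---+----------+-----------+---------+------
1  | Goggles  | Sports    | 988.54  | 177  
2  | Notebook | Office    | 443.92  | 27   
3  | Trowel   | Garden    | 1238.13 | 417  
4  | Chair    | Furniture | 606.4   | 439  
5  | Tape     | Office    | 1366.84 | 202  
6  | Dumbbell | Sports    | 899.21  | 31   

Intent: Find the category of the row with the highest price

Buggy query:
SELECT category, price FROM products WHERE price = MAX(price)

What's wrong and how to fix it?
Bug: WHERE is evaluated per row; an aggregate over the whole table isn't defined there

Fix: Wrap MAX in a scalar subquery so WHERE compares against a single value

Corrected query:
SELECT category, price FROM products WHERE price = (SELECT MAX(price) FROM products)

Result:
category | price  
---------+--------
Office   | 1366.84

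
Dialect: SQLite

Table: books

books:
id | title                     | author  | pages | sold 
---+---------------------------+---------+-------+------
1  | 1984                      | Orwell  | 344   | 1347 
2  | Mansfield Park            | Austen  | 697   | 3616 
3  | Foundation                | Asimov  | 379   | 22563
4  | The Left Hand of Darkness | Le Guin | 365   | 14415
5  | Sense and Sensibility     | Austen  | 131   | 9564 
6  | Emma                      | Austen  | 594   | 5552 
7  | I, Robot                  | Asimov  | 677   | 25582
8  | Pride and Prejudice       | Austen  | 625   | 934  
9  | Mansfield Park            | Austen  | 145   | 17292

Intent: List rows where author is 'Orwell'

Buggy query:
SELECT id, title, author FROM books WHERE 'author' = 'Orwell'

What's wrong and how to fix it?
Bug: 'author' in single quotes is a string literal, not the column; the comparison is literal-vs-literal and never true

Fix: Reference the column as author without single quotes

Corrected query:
SELECT id, title, author FROM books WHERE author = 'Orwell'

Result:
id | title | author
---+-------+-------
1  | 1984  | Orwell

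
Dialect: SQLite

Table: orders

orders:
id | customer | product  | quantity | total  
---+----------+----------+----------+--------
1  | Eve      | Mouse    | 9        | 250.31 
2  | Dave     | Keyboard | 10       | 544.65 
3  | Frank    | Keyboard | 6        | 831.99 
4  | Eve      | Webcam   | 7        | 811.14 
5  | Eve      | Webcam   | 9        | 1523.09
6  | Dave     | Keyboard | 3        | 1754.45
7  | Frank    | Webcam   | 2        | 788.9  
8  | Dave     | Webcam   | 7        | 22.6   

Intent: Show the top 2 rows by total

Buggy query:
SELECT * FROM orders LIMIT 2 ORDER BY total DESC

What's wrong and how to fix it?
Bug: ORDER BY cannot follow LIMIT; LIMIT is the final clause

Fix: Sort with ORDER BY, then apply LIMIT

Corrected query:
SELECT * FROM orders ORDER BY total DESC LIMIT 2

Result:
id | customer | product  | quantity | total  
---+----------+----------+----------+--------
6  | Dave     | Keyboard | 3        | 1754.45
5  | Eve      | Webcam   | 9        | 1523.09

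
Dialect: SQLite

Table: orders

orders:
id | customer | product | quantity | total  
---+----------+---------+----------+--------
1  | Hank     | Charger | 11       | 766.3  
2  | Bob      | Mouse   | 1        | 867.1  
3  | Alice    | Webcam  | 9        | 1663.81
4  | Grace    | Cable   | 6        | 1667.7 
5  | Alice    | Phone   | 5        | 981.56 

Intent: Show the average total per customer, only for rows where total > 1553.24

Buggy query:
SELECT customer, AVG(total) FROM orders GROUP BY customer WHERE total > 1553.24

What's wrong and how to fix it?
Bug: WHERE cannot follow GROUP BY

Fix: Place WHERE between FROM and GROUP BY

Corrected query:
SELECT customer, AVG(total) FROM orders WHERE total > 1553.24 GROUP BY customer

Result:
customer | AVG(total)
---------+-----------
Alice    | 1663.81   
Grace    | 1667.7    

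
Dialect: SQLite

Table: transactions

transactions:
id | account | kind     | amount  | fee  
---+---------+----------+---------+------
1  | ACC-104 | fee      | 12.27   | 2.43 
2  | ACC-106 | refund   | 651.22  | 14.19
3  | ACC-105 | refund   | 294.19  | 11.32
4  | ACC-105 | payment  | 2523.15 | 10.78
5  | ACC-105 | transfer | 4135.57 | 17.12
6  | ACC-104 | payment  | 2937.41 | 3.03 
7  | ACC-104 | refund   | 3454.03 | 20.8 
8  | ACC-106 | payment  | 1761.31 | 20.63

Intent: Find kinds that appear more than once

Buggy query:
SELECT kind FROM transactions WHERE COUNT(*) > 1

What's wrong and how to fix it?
Bug: WHERE can't reference COUNT(*); aggregates are computed after WHERE

Fix: Group first, then use HAVING for the count condition

Corrected query:
SELECT kind FROM transactions GROUP BY kind HAVING COUNT(*) > 1

Result:
kind   
-------
payment
refund 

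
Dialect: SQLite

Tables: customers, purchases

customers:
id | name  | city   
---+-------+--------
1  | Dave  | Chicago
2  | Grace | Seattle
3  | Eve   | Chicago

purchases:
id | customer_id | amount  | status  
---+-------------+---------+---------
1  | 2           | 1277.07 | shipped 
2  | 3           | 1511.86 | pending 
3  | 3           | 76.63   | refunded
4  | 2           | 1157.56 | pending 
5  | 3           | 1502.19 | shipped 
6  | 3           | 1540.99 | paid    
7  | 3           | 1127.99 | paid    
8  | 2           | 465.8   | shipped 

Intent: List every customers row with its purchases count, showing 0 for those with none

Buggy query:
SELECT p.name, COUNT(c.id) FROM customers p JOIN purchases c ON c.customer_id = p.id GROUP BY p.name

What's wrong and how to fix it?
Bug: An inner join excludes parents with zero children

Fix: Switch to LEFT JOIN to retain unmatched parent rows

Corrected query:
SELECT p.name, COUNT(c.id) FROM customers p LEFT JOIN purchases c ON c.customer_id = p.id GROUP BY p.name

Result:
name  | COUNT(c.id)
------+------------
Dave  | 0          
Eve   | 5          
Grace | 3          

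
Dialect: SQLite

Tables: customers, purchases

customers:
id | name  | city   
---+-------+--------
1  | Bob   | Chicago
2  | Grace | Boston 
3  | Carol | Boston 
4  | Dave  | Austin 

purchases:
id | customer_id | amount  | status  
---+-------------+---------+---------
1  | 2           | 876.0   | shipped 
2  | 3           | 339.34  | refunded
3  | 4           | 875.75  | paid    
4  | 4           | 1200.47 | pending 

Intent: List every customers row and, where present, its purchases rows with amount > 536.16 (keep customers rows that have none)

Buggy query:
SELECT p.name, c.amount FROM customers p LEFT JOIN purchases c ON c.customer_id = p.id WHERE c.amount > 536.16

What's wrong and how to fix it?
Bug: Filtering c.amount in WHERE discards the NULL rows produced by LEFT JOIN, turning it into an inner join

Fix: Put 'c.amount > 536.16' in the JOIN's ON clause instead of WHERE

Corrected query:
SELECT p.name, c.amount FROM customers p LEFT JOIN purchases c ON c.customer_id = p.id AND c.amount > 536.16

Result:
name  | amount 
------+--------
Bob   | NULL   
Grace | 876    
Carol | NULL   
Dave  | 875.75 
Dave  | 1200.47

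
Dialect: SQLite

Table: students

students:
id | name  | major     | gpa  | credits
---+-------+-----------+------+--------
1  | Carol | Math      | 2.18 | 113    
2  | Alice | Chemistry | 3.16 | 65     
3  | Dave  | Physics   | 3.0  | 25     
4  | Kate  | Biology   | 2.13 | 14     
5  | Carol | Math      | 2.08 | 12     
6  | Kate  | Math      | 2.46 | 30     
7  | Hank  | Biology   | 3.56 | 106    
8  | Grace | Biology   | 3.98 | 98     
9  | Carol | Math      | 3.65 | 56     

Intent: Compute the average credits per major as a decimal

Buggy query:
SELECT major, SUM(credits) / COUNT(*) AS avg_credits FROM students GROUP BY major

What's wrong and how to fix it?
Bug: SUM(credits) and COUNT(*) are both integers; the division truncates the fractional part

Fix: Cast one side to REAL so the division keeps the fractional part

Corrected query:
SELECT major, SUM(credits) * 1.0 / COUNT(*) AS avg_credits FROM students GROUP BY major

Result:
major     | avg_credits
----------+------------
Biology   | 72.666667  
Chemistry | 65         
Math      | 52.75      
Physics   | 25         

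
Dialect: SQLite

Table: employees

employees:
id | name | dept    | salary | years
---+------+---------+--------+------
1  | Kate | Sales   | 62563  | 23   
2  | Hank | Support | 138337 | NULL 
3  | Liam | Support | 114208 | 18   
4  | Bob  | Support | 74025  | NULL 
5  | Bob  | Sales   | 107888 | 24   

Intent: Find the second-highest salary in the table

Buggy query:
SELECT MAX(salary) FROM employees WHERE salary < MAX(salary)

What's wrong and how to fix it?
Bug: MAX(salary) on the right of the comparison is an aggregate-in-WHERE error

Fix: Put the inner MAX in a scalar subquery

Corrected query:
SELECT MAX(salary) FROM employees WHERE salary < (SELECT MAX(salary) FROM employees)

Result:
MAX(salary)
-----------
114208     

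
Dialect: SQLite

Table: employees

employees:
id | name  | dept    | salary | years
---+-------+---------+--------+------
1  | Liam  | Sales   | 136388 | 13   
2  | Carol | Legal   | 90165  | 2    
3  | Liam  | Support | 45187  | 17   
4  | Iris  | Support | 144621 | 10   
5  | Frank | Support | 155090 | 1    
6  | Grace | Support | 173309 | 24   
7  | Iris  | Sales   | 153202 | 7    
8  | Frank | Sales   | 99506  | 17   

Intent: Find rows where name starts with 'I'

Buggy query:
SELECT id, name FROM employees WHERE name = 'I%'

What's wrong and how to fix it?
Bug: '=' compares the literal string including the % character; pattern matching needs LIKE

Fix: Use LIKE for wildcard pattern matching

Corrected query:
SELECT id, name FROM employees WHERE name LIKE 'I%'

Result:
id | name
---+-----
4  | Iris
7  | Iris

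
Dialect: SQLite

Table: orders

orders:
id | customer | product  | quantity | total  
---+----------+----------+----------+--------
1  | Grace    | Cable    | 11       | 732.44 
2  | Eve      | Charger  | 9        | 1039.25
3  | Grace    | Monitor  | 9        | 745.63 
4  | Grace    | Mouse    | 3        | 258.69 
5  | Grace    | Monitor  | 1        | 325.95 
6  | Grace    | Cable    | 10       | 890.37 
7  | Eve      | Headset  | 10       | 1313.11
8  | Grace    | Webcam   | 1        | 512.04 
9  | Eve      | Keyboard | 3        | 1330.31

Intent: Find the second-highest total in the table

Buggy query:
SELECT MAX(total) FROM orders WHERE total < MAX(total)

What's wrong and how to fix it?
Bug: MAX(total) on the right of the comparison is an aggregate-in-WHERE error

Fix: Compute the overall MAX in a subquery, then take MAX of rows below it

Corrected query:
SELECT MAX(total) FROM orders WHERE total < (SELECT MAX(total) FROM orders)

Result:
MAX(total)
----------
1313.11   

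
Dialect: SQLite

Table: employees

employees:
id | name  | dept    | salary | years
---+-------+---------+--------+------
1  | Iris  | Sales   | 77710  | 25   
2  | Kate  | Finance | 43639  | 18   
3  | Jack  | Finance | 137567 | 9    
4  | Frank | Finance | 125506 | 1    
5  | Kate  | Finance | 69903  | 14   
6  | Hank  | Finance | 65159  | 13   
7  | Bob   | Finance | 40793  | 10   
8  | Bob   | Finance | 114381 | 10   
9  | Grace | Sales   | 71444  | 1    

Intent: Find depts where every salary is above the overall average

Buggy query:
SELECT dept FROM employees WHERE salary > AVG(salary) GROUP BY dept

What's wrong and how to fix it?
Bug: WHERE evaluates per row before aggregation, so AVG() is unavailable

Fix: Use a subquery for AVG and a HAVING MIN(...) filter so the condition holds for every row in the group

Corrected query:
SELECT dept FROM employees GROUP BY dept HAVING MIN(salary) > (SELECT AVG(salary) FROM employees)

Result:
(no rows)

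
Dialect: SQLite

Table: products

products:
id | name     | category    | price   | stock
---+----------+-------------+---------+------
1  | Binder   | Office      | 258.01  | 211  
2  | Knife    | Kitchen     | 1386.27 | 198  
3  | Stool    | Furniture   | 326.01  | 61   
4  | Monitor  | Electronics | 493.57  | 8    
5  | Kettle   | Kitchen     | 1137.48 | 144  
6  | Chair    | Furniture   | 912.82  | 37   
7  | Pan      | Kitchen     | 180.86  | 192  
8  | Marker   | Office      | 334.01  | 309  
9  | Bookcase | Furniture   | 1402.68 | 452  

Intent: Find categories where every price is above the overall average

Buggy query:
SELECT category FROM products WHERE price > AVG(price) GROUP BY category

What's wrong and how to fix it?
Bug: AVG() is an aggregate; it can't sit directly in WHERE

Fix: Use a subquery for AVG and a HAVING MIN(...) filter so the condition holds for every row in the group

Corrected query:
SELECT category FROM products GROUP BY category HAVING MIN(price) > (SELECT AVG(price) FROM products)

Result:
(no rows)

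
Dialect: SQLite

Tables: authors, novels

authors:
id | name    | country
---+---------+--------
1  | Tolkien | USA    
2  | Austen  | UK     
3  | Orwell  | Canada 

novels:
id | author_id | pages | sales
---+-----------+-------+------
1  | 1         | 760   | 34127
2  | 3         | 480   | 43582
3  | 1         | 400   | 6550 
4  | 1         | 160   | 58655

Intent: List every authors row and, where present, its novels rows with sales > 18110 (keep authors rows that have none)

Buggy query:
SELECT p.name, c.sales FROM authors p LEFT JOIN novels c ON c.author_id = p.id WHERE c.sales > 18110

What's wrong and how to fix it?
Bug: Filtering c.sales in WHERE discards the NULL rows produced by LEFT JOIN, turning it into an inner join

Fix: Move the right-table condition into the ON clause so unmatched parents are kept

Corrected query:
SELECT p.name, c.sales FROM authors p LEFT JOIN novels c ON c.author_id = p.id AND c.sales > 18110

Result:
name    | sales
--------+------
Tolkien | 34127
Tolkien | 58655
Austen  | NULL 
Orwell  | 43582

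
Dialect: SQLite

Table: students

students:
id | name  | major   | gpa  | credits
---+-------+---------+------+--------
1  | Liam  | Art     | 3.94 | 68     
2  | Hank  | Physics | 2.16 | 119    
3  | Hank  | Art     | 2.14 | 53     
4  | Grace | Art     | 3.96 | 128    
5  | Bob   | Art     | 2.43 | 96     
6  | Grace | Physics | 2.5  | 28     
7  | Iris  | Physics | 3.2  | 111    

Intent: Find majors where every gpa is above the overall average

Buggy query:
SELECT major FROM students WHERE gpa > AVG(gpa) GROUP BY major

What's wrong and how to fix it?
Bug: AVG() is an aggregate; it can't sit directly in WHERE

Fix: Use a subquery for AVG and a HAVING MIN(...) filter so the condition holds for every row in the group

Corrected query:
SELECT major FROM students GROUP BY major HAVING MIN(gpa) > (SELECT AVG(gpa) FROM students)

Result:
(no rows)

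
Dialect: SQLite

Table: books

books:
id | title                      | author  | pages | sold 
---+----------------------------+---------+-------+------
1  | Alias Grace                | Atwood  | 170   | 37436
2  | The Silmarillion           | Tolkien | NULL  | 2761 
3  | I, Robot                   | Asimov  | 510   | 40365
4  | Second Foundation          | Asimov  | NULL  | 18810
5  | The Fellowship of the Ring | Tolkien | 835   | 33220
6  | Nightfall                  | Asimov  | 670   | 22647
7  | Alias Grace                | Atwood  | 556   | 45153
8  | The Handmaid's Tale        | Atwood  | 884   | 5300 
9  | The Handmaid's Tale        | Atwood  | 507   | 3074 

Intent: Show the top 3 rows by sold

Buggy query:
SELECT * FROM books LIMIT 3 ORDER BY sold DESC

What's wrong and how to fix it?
Bug: ORDER BY cannot follow LIMIT; LIMIT is the final clause

Fix: Swap the clauses: ORDER BY first, then LIMIT

Corrected query:
SELECT * FROM books ORDER BY sold DESC LIMIT 3

Result:
id | title       | author | pages | sold 
---+-------------+--------+-------+------
7  | Alias Grace | Atwood | 556   | 45153
3  | I, Robot    | Asimov | 510   | 40365
1  | Alias Grace | Atwood | 170   | 37436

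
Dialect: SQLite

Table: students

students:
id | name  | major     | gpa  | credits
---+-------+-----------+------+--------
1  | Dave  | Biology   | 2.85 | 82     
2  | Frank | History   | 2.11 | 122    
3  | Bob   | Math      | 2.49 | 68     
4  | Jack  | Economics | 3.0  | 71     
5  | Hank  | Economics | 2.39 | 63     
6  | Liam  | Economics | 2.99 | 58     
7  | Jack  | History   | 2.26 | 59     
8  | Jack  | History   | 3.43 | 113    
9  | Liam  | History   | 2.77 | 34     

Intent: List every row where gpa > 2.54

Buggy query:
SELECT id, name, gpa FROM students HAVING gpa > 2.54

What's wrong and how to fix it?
Bug: HAVING filters the output of aggregation, but this query has no GROUP BY and no aggregate functions, so SQLite rejects it (HAVING clause on a non-aggregate query); the condition here is per row

Fix: Use WHERE for row-level filtering

Corrected query:
SELECT id, name, gpa FROM students WHERE gpa > 2.54

Result:
id | name | gpa 
---+------+-----
1  | Dave | 2.85
4  | Jack | 3   
6  | Liam | 2.99
8  | Jack | 3.43
9  | Liam | 2.77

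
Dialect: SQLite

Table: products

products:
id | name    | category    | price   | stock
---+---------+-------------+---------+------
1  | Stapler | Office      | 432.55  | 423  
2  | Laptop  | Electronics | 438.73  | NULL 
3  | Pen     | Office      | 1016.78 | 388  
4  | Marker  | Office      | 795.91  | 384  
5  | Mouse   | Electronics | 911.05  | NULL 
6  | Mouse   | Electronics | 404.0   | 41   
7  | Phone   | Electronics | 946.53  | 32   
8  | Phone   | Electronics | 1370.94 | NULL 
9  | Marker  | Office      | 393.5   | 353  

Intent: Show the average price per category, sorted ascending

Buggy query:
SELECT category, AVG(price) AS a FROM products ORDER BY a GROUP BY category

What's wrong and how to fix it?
Bug: ORDER BY appears before GROUP BY; SQL clause order requires GROUP BY first

Fix: Move ORDER BY to the end, after GROUP BY

Corrected query:
SELECT category, AVG(price) AS a FROM products GROUP BY category ORDER BY a

Result:
category    | a      
------------+--------
Office      | 659.685
Electronics | 814.25 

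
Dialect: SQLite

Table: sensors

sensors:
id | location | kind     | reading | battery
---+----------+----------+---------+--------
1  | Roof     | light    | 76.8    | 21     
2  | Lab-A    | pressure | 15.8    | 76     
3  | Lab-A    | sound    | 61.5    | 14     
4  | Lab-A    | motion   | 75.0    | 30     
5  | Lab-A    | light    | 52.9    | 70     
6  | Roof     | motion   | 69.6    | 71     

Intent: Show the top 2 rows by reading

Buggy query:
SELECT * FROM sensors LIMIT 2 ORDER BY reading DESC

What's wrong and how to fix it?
Bug: ORDER BY cannot follow LIMIT; LIMIT is the final clause

Fix: Swap the clauses: ORDER BY first, then LIMIT

Corrected query:
SELECT * FROM sensors ORDER BY reading DESC LIMIT 2

Result:
id | location | kind   | reading | battery
---+----------+--------+---------+--------
1  | Roof     | light  | 76.8    | 21     
4  | Lab-A    | motion | 75      | 30     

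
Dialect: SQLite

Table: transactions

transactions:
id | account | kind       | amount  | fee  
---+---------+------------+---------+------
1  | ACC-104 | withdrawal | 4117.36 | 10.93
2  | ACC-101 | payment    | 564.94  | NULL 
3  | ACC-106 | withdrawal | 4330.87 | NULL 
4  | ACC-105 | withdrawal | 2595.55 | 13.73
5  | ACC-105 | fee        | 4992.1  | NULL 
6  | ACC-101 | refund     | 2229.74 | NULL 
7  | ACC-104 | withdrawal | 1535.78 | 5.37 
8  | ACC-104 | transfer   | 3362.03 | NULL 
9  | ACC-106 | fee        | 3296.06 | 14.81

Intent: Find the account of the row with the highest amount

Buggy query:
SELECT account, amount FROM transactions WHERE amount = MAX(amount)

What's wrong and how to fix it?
Bug: WHERE is evaluated per row; an aggregate over the whole table isn't defined there

Fix: Use a subquery: WHERE amount = (SELECT MAX(amount) FROM transactions)

Corrected query:
SELECT account, amount FROM transactions WHERE amount = (SELECT MAX(amount) FROM transactions)

Result:
account | amount
--------+-------
ACC-105 | 4992.1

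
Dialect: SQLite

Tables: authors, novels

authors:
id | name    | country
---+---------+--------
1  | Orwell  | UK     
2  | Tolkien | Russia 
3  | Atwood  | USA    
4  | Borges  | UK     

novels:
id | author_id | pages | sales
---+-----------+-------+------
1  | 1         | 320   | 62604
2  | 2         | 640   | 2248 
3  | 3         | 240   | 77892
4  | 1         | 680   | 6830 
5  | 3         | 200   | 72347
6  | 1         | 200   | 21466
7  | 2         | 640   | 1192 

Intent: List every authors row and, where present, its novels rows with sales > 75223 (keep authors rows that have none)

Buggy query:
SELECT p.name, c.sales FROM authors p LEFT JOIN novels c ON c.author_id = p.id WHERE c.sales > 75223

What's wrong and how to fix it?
Bug: Filtering c.sales in WHERE discards the NULL rows produced by LEFT JOIN, turning it into an inner join

Fix: Move the right-table condition into the ON clause so unmatched parents are kept

Corrected query:
SELECT p.name, c.sales FROM authors p LEFT JOIN novels c ON c.author_id = p.id AND c.sales > 75223

Result:
name    | sales
--------+------
Orwell  | NULL 
Tolkien | NULL 
Atwood  | 77892
Borges  | NULL 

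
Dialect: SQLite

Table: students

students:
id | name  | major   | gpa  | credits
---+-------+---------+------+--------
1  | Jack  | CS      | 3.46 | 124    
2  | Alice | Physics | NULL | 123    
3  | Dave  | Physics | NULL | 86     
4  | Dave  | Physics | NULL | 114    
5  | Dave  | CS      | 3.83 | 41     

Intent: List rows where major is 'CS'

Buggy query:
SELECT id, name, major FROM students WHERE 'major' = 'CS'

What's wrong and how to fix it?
Bug: 'major' in single quotes is a string literal, not the column; the comparison is literal-vs-literal and never true

Fix: Reference the column as major without single quotes

Corrected query:
SELECT id, name, major FROM students WHERE major = 'CS'

Result:
id | name | major
---+------+------
1  | Jack | CS   
5  | Dave | CS   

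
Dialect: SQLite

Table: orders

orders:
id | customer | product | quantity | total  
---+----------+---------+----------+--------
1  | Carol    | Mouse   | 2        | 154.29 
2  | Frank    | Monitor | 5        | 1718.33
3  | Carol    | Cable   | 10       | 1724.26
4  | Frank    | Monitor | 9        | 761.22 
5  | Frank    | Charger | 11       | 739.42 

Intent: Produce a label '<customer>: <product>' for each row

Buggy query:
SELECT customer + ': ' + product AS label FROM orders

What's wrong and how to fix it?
Bug: '+' is numeric addition; on text columns SQLite converts them to 0 instead of concatenating

Fix: Use the || operator for string concatenation

Corrected query:
SELECT customer || ': ' || product AS label FROM orders

Result:
label         
--------------
Carol: Mouse  
Frank: Monitor
Carol: Cable  
Frank: Monitor
Frank: Charger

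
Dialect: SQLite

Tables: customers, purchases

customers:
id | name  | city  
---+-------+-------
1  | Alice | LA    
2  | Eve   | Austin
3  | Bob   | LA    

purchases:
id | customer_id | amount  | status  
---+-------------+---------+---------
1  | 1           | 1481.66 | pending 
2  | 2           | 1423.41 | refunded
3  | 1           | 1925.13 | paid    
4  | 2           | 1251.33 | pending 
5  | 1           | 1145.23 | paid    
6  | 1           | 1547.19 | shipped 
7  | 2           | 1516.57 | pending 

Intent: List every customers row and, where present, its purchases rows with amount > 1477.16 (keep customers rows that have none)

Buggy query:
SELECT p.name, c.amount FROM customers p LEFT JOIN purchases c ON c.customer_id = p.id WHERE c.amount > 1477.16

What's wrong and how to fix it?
Bug: Filtering c.amount in WHERE discards the NULL rows produced by LEFT JOIN, turning it into an inner join

Fix: Put 'c.amount > 1477.16' in the JOIN's ON clause instead of WHERE

Corrected query:
SELECT p.name, c.amount FROM customers p LEFT JOIN purchases c ON c.customer_id = p.id AND c.amount > 1477.16

Result:
name  | amount 
------+--------
Alice | 1481.66
Alice | 1547.19
Alice | 1925.13
Eve   | 1516.57
Bob   | NULL   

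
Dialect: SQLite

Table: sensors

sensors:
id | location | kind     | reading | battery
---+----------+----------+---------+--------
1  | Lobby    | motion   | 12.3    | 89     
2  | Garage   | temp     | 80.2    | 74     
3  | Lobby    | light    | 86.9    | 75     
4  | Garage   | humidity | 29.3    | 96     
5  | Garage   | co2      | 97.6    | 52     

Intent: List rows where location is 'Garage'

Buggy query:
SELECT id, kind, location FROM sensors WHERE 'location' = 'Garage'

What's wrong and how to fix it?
Bug: Single quotes denote string literals in SQL; the column name is being compared as a constant string

Fix: Reference the column as location without single quotes

Corrected query:
SELECT id, kind, location FROM sensors WHERE location = 'Garage'

Result:
id | kind     | location
---+----------+---------
2  | temp     | Garage  
4  | humidity | Garage  
5  | co2      | Garage  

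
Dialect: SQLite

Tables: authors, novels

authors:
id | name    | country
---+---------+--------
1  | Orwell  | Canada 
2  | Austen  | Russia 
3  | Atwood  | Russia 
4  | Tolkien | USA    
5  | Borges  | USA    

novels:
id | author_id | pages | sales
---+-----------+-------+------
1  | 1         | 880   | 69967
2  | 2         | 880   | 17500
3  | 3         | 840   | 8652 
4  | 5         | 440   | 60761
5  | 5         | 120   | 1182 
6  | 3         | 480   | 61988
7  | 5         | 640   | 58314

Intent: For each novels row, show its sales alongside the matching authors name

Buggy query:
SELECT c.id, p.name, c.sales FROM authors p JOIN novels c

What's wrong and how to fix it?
Bug: Missing join condition: each novels row is matched to all authors rows instead of just its own

Fix: Add ON c.author_id = p.id to the JOIN

Corrected query:
SELECT c.id, p.name, c.sales FROM authors p JOIN novels c ON c.author_id = p.id

Result:
id | name   | sales
---+--------+------
1  | Orwell | 69967
2  | Austen | 17500
3  | Atwood | 8652 
4  | Borges | 60761
5  | Borges | 1182 
6  | Atwood | 61988
7  | Borges | 58314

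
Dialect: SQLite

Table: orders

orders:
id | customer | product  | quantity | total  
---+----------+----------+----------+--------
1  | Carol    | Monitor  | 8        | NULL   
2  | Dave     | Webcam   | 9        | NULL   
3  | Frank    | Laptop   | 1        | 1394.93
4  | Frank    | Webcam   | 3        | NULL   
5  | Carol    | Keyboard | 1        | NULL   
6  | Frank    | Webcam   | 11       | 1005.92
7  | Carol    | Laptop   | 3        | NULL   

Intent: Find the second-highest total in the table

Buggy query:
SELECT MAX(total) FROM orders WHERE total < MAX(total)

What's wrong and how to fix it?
Bug: MAX(total) on the right of the comparison is an aggregate-in-WHERE error

Fix: Put the inner MAX in a scalar subquery

Corrected query:
SELECT MAX(total) FROM orders WHERE total < (SELECT MAX(total) FROM orders)

Result:
MAX(total)
----------
1005.92   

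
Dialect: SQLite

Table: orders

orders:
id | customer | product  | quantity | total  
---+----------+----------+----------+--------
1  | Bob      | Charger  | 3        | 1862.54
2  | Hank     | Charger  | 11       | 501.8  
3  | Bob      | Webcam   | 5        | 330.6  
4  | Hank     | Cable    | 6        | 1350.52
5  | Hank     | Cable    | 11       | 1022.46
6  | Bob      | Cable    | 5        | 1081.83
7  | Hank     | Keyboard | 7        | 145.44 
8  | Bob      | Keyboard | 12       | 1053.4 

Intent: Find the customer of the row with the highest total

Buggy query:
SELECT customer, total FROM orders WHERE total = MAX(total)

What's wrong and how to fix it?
Bug: MAX(total) is an aggregate and cannot be used directly in WHERE

Fix: Use a subquery: WHERE total = (SELECT MAX(total) FROM orders)

Corrected query:
SELECT customer, total FROM orders WHERE total = (SELECT MAX(total) FROM orders)

Result:
customer | total  
---------+--------
Bob      | 1862.54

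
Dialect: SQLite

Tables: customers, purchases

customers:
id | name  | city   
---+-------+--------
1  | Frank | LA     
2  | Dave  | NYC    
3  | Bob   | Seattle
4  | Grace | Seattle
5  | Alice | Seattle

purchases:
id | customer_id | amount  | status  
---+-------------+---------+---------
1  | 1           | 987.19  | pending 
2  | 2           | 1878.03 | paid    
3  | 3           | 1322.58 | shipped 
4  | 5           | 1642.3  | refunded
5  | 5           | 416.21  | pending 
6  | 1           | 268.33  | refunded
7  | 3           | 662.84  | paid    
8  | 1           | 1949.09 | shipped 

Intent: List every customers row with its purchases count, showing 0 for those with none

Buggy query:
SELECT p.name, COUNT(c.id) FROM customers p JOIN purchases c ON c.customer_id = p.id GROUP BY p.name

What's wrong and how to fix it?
Bug: INNER JOIN drops customers rows that have no matching purchases rows

Fix: Use LEFT JOIN so parents without children still appear (COUNT(c.id) gives 0)

Corrected query:
SELECT p.name, COUNT(c.id) FROM customers p LEFT JOIN purchases c ON c.customer_id = p.id GROUP BY p.name

Result:
name  | COUNT(c.id)
------+------------
Alice | 2          
Bob   | 2          
Dave  | 1          
Frank | 3          
Grace | 0          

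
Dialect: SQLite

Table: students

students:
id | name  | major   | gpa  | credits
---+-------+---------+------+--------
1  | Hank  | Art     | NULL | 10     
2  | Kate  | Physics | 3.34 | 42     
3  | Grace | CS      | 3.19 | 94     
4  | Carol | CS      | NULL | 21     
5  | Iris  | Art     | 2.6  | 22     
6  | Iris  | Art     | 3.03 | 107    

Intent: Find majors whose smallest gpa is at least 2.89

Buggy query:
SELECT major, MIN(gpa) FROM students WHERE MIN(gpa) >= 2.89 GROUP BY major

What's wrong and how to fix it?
Bug: MIN() in WHERE is a misuse of aggregate

Fix: Use HAVING for the per-group MIN condition

Corrected query:
SELECT major, MIN(gpa) FROM students GROUP BY major HAVING MIN(gpa) >= 2.89

Result:
major   | MIN(gpa)
--------+---------
CS      | 3.19    
Physics | 3.34    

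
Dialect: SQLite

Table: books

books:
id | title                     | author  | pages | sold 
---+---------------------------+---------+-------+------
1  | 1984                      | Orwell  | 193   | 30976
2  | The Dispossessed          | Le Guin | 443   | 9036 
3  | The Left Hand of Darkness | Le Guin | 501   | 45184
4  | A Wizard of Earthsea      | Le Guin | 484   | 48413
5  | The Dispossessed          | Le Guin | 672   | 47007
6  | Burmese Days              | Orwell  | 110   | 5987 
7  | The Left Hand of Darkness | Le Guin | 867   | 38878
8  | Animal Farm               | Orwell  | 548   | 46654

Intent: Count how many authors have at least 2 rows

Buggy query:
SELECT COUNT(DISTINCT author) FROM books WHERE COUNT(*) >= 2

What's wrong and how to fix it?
Bug: COUNT(*) cannot appear in WHERE; the per-group count doesn't exist yet

Fix: Group first with HAVING COUNT(*) >= 2, then COUNT the resulting groups

Corrected query:
SELECT COUNT(*) FROM (SELECT author FROM books GROUP BY author HAVING COUNT(*) >= 2)

Result:
COUNT(*)
--------
2       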